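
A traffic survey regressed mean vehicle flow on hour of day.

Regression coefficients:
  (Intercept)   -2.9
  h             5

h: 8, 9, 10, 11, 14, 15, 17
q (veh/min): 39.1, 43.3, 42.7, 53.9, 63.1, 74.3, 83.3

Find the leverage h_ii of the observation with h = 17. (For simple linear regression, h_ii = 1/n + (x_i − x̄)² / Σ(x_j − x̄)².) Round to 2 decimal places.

h = 0.51

h̄ = (8 + 9 + 10 + 11 + 14 + 15 + 17)/7 = 12
Σ(h − h̄)² = 16 + 9 + 4 + 1 + 4 + 9 + 25 = 68
h = 1/7 + (5)²/68 = 0.142857 + 0.367647 = 0.51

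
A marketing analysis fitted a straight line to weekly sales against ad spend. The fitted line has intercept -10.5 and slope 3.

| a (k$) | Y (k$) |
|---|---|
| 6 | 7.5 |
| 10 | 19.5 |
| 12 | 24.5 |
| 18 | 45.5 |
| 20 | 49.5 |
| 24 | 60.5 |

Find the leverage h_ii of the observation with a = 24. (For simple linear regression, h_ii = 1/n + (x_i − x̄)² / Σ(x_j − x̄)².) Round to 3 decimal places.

h = 0.519

ā = (6 + 10 + 12 + 18 + 20 + 24)/6 = 15
Σ(a − ā)² = 81 + 25 + 9 + 9 + 25 + 81 = 230
h = 1/6 + (9)²/230 = 0.166667 + 0.352174 = 0.519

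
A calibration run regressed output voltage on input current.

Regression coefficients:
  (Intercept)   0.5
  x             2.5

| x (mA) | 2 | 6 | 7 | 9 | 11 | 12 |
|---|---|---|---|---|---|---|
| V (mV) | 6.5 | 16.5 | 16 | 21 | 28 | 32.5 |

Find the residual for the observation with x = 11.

ŷ = 0.5 + 2.5·11 = 28
r = 28 − 28 = 0

r = 0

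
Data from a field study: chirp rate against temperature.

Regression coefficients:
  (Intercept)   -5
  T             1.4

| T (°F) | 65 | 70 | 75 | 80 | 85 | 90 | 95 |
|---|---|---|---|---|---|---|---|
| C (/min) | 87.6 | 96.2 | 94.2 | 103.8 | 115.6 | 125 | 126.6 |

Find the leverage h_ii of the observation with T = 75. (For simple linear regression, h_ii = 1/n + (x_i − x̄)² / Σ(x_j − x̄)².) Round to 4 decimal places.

h = 0.1786

T̄ = (65 + 70 + 75 + 80 + 85 + 90 + 95)/7 = 80
Σ(T − T̄)² = 225 + 100 + 25 + 0 + 25 + 100 + 225 = 700
h = 1/7 + (-5)²/700 = 0.142857 + 0.0357143 = 0.1786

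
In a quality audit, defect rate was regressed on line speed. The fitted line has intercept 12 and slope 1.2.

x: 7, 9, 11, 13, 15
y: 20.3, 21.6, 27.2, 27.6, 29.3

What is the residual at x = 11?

ŷ = 12 + 1.2·11 = 25.2
r = 27.2 − 25.2 = 2

r = 2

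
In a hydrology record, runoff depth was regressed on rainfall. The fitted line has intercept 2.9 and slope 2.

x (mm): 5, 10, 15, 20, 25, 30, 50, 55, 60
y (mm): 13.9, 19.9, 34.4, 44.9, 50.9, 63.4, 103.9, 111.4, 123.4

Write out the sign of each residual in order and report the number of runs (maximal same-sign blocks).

x=5: ŷ = 2.9 + 2·5 = 12.9; r = 13.9 − 12.9 = 1
x=10: ŷ = 2.9 + 2·10 = 22.9; r = 19.9 − 22.9 = -3
x=15: ŷ = 2.9 + 2·15 = 32.9; r = 34.4 − 32.9 = 1.5
x=20: ŷ = 2.9 + 2·20 = 42.9; r = 44.9 − 42.9 = 2
x=25: ŷ = 2.9 + 2·25 = 52.9; r = 50.9 − 52.9 = -2
x=30: ŷ = 2.9 + 2·30 = 62.9; r = 63.4 − 62.9 = 0.5
x=50: ŷ = 2.9 + 2·50 = 102.9; r = 103.9 − 102.9 = 1
x=55: ŷ = 2.9 + 2·55 = 112.9; r = 111.4 − 112.9 = -1.5
x=60: ŷ = 2.9 + 2·60 = 122.9; r = 123.4 − 122.9 = 0.5
Signs: + − + + − + + − +
Runs: +×1, −×1, +×2, −×1, +×2, −×1, +×1 → 7

7 runs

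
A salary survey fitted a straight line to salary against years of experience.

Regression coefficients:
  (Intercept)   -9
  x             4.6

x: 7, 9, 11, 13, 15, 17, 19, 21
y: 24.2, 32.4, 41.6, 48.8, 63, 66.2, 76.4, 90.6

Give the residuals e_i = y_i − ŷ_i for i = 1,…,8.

1, 0, 0, -2, 3, -3, -2, 3

x=7: ŷ = -9 + 4.6·7 = 23.2; e = 24.2 − 23.2 = 1
x=9: ŷ = -9 + 4.6·9 = 32.4; e = 32.4 − 32.4 = 0
x=11: ŷ = -9 + 4.6·11 = 41.6; e = 41.6 − 41.6 = 0
x=13: ŷ = -9 + 4.6·13 = 50.8; e = 48.8 − 50.8 = -2
x=15: ŷ = -9 + 4.6·15 = 60; e = 63 − 60 = 3
x=17: ŷ = -9 + 4.6·17 = 69.2; e = 66.2 − 69.2 = -3
x=19: ŷ = -9 + 4.6·19 = 78.4; e = 76.4 − 78.4 = -2
x=21: ŷ = -9 + 4.6·21 = 87.6; e = 90.6 − 87.6 = 3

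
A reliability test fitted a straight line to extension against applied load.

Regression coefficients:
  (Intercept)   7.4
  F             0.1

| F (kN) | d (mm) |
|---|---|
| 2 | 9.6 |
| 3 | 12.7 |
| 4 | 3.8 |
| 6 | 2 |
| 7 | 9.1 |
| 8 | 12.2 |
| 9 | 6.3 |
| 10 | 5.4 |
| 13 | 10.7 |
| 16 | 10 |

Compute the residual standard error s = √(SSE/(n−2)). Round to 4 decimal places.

F=2: d̂ = 7.4 + 0.1·2 = 7.6; e = 9.6 − 7.6 = 2
F=3: d̂ = 7.4 + 0.1·3 = 7.7; e = 12.7 − 7.7 = 5
F=4: d̂ = 7.4 + 0.1·4 = 7.8; e = 3.8 − 7.8 = -4
F=6: d̂ = 7.4 + 0.1·6 = 8; e = 2 − 8 = -6
F=7: d̂ = 7.4 + 0.1·7 = 8.1; e = 9.1 − 8.1 = 1
F=8: d̂ = 7.4 + 0.1·8 = 8.2; e = 12.2 − 8.2 = 4
F=9: d̂ = 7.4 + 0.1·9 = 8.3; e = 6.3 − 8.3 = -2
F=10: d̂ = 7.4 + 0.1·10 = 8.4; e = 5.4 − 8.4 = -3
F=13: d̂ = 7.4 + 0.1·13 = 8.7; e = 10.7 − 8.7 = 2
F=16: d̂ = 7.4 + 0.1·16 = 9; e = 10 − 9 = 1
SSE = 4 + 25 + 16 + 36 + 1 + 16 + 4 + 9 + 4 + 1 = 116
s = √(116/8) = √14.5 ≈ 3.8079

s = 3.8079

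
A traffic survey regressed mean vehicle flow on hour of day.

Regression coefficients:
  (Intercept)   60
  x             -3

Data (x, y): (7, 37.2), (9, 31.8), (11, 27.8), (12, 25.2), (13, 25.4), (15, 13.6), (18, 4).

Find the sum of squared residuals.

SSE = 32.08

x=7: ŷ = 60 − 3·7 = 39; e = 37.2 − 39 = -1.8
x=9: ŷ = 60 − 3·9 = 33; e = 31.8 − 33 = -1.2
x=11: ŷ = 60 − 3·11 = 27; e = 27.8 − 27 = 0.8
x=12: ŷ = 60 − 3·12 = 24; e = 25.2 − 24 = 1.2
x=13: ŷ = 60 − 3·13 = 21; e = 25.4 − 21 = 4.4
x=15: ŷ = 60 − 3·15 = 15; e = 13.6 − 15 = -1.4
x=18: ŷ = 60 − 3·18 = 6; e = 4 − 6 = -2
SSE = 3.24 + 1.44 + 0.64 + 1.44 + 19.36 + 1.96 + 4 = 32.08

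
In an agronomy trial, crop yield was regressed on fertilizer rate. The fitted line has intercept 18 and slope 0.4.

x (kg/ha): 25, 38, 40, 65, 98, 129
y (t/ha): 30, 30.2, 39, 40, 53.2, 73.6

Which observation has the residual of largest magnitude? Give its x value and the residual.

x = 40, r = 5

x=25: ŷ = 18 + 0.4·25 = 28; r = 30 − 28 = 2
x=38: ŷ = 18 + 0.4·38 = 33.2; r = 30.2 − 33.2 = -3
x=40: ŷ = 18 + 0.4·40 = 34; r = 39 − 34 = 5
x=65: ŷ = 18 + 0.4·65 = 44; r = 40 − 44 = -4
x=98: ŷ = 18 + 0.4·98 = 57.2; r = 53.2 − 57.2 = -4
x=129: ŷ = 18 + 0.4·129 = 69.6; r = 73.6 − 69.6 = 4
Largest |r| is 5 at x = 40, residual 5.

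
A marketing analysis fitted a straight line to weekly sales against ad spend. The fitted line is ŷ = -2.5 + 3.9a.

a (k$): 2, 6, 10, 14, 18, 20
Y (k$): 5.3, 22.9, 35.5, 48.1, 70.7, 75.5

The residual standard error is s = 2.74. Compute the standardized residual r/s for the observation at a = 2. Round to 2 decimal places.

0.00

ŷ = -2.5 + 3.9·2 = 5.3
r = 5.3 − 5.3 = 0
r/s = 0 / 2.74 = 0.00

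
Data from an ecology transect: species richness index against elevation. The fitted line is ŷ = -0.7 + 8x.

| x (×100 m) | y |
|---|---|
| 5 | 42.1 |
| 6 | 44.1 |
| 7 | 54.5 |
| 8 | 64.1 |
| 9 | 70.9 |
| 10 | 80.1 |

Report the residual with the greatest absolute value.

r = -3.2

x=5: ŷ = -0.7 + 8·5 = 39.3; r = 42.1 − 39.3 = 2.8
x=6: ŷ = -0.7 + 8·6 = 47.3; r = 44.1 − 47.3 = -3.2
x=7: ŷ = -0.7 + 8·7 = 55.3; r = 54.5 − 55.3 = -0.8
x=8: ŷ = -0.7 + 8·8 = 63.3; r = 64.1 − 63.3 = 0.8
x=9: ŷ = -0.7 + 8·9 = 71.3; r = 70.9 − 71.3 = -0.4
x=10: ŷ = -0.7 + 8·10 = 79.3; r = 80.1 − 79.3 = 0.8
Largest |r| is 3.2 at x = 6, residual -3.2.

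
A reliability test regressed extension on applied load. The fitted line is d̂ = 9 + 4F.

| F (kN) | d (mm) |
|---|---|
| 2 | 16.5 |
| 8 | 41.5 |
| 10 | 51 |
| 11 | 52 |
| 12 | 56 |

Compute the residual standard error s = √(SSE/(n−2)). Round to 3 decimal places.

s = 1.472

F=2: d̂ = 9 + 4·2 = 17; r = 16.5 − 17 = -0.5
F=8: d̂ = 9 + 4·8 = 41; r = 41.5 − 41 = 0.5
F=10: d̂ = 9 + 4·10 = 49; r = 51 − 49 = 2
F=11: d̂ = 9 + 4·11 = 53; r = 52 − 53 = -1
F=12: d̂ = 9 + 4·12 = 57; r = 56 − 57 = -1
SSE = 0.25 + 0.25 + 4 + 1 + 1 = 6.5
s = √(6.5/3) = √2.16667 ≈ 1.472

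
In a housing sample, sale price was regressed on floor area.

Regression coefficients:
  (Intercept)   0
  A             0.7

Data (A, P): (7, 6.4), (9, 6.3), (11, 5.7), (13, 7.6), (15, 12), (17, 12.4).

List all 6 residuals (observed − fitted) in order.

1.5, 0, -2, -1.5, 1.5, 0.5

A=7: ŷ = 0.7·7 = 4.9; e = 6.4 − 4.9 = 1.5
A=9: ŷ = 0.7·9 = 6.3; e = 6.3 − 6.3 = 0
A=11: ŷ = 0.7·11 = 7.7; e = 5.7 − 7.7 = -2
A=13: ŷ = 0.7·13 = 9.1; e = 7.6 − 9.1 = -1.5
A=15: ŷ = 0.7·15 = 10.5; e = 12 − 10.5 = 1.5
A=17: ŷ = 0.7·17 = 11.9; e = 12.4 − 11.9 = 0.5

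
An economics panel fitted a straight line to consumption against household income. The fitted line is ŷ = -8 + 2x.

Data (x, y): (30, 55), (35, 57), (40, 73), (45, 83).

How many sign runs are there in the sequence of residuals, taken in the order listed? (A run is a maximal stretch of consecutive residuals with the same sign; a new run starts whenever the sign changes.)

x=30: ŷ = -8 + 2·30 = 52; e = 55 − 52 = 3
x=35: ŷ = -8 + 2·35 = 62; e = 57 − 62 = -5
x=40: ŷ = -8 + 2·40 = 72; e = 73 − 72 = 1
x=45: ŷ = -8 + 2·45 = 82; e = 83 − 82 = 1
Signs: + − + +
Runs: +×1, −×1, +×2 → 3

3 runs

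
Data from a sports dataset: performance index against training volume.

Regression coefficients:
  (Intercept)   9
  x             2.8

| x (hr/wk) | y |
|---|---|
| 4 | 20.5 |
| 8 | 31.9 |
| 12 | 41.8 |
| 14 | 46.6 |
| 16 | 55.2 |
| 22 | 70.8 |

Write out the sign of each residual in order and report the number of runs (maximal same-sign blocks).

3 runs

x=4: ŷ = 9 + 2.8·4 = 20.2; e = 20.5 − 20.2 = 0.3
x=8: ŷ = 9 + 2.8·8 = 31.4; e = 31.9 − 31.4 = 0.5
x=12: ŷ = 9 + 2.8·12 = 42.6; e = 41.8 − 42.6 = -0.8
x=14: ŷ = 9 + 2.8·14 = 48.2; e = 46.6 − 48.2 = -1.6
x=16: ŷ = 9 + 2.8·16 = 53.8; e = 55.2 − 53.8 = 1.4
x=22: ŷ = 9 + 2.8·22 = 70.6; e = 70.8 − 70.6 = 0.2
Signs: + + − − + +
Runs: +×2, −×2, +×2 → 3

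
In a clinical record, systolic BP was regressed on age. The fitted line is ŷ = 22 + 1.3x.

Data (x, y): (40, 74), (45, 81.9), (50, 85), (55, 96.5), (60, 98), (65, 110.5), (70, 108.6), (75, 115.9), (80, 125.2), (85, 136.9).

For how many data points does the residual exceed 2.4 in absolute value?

x=40: ŷ = 22 + 1.3·40 = 74; r = 74 − 74 = 0
x=45: ŷ = 22 + 1.3·45 = 80.5; r = 81.9 − 80.5 = 1.4
x=50: ŷ = 22 + 1.3·50 = 87; r = 85 − 87 = -2
x=55: ŷ = 22 + 1.3·55 = 93.5; r = 96.5 − 93.5 = 3
x=60: ŷ = 22 + 1.3·60 = 100; r = 98 − 100 = -2
x=65: ŷ = 22 + 1.3·65 = 106.5; r = 110.5 − 106.5 = 4
x=70: ŷ = 22 + 1.3·70 = 113; r = 108.6 − 113 = -4.4
x=75: ŷ = 22 + 1.3·75 = 119.5; r = 115.9 − 119.5 = -3.6
x=80: ŷ = 22 + 1.3·80 = 126; r = 125.2 − 126 = -0.8
x=85: ŷ = 22 + 1.3·85 = 132.5; r = 136.9 − 132.5 = 4.4
|r| > 2.4: x=55 (|r|=3), x=65 (|r|=4), x=70 (|r|=4.4), x=75 (|r|=3.6), x=85 (|r|=4.4) → 5

5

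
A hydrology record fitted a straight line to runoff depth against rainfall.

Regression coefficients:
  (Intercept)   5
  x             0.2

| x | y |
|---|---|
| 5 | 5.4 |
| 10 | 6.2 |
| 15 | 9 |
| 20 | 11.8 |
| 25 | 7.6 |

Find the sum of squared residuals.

x=5: ŷ = 5 + 0.2·5 = 6; r = 5.4 − 6 = -0.6
x=10: ŷ = 5 + 0.2·10 = 7; r = 6.2 − 7 = -0.8
x=15: ŷ = 5 + 0.2·15 = 8; r = 9 − 8 = 1
x=20: ŷ = 5 + 0.2·20 = 9; r = 11.8 − 9 = 2.8
x=25: ŷ = 5 + 0.2·25 = 10; r = 7.6 − 10 = -2.4
SSE = 0.36 + 0.64 + 1 + 7.84 + 5.76 = 15.6

SSE = 15.6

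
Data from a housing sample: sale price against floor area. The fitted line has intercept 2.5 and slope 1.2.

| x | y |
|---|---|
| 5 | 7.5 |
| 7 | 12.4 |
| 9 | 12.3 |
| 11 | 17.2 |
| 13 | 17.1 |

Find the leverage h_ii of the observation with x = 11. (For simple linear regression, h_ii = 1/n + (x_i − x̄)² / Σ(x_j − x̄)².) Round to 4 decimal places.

h = 0.3000

x̄ = (5 + 7 + 9 + 11 + 13)/5 = 9
Σ(x − x̄)² = 16 + 4 + 0 + 4 + 16 = 40
h = 1/5 + (2)²/40 = 0.2 + 0.1 = 0.3000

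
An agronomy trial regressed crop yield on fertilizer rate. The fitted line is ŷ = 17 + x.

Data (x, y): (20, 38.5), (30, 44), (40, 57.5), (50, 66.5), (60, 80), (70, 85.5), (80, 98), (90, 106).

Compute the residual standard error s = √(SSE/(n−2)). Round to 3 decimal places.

s = 2.041

x=20: ŷ = 17 + 20 = 37; r = 38.5 − 37 = 1.5
x=30: ŷ = 17 + 30 = 47; r = 44 − 47 = -3
x=40: ŷ = 17 + 40 = 57; r = 57.5 − 57 = 0.5
x=50: ŷ = 17 + 50 = 67; r = 66.5 − 67 = -0.5
x=60: ŷ = 17 + 60 = 77; r = 80 − 77 = 3
x=70: ŷ = 17 + 70 = 87; r = 85.5 − 87 = -1.5
x=80: ŷ = 17 + 80 = 97; r = 98 − 97 = 1
x=90: ŷ = 17 + 90 = 107; r = 106 − 107 = -1
SSE = 2.25 + 9 + 0.25 + 0.25 + 9 + 2.25 + 1 + 1 = 25
s = √(25/6) = √4.16667 ≈ 2.041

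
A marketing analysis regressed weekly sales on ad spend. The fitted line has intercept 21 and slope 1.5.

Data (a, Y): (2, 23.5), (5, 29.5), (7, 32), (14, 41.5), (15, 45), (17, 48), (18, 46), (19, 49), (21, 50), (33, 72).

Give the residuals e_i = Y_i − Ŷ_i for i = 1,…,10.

a=2: Ŷ = 21 + 1.5·2 = 24; e = 23.5 − 24 = -0.5
a=5: Ŷ = 21 + 1.5·5 = 28.5; e = 29.5 − 28.5 = 1
a=7: Ŷ = 21 + 1.5·7 = 31.5; e = 32 − 31.5 = 0.5
a=14: Ŷ = 21 + 1.5·14 = 42; e = 41.5 − 42 = -0.5
a=15: Ŷ = 21 + 1.5·15 = 43.5; e = 45 − 43.5 = 1.5
a=17: Ŷ = 21 + 1.5·17 = 46.5; e = 48 − 46.5 = 1.5
a=18: Ŷ = 21 + 1.5·18 = 48; e = 46 − 48 = -2
a=19: Ŷ = 21 + 1.5·19 = 49.5; e = 49 − 49.5 = -0.5
a=21: Ŷ = 21 + 1.5·21 = 52.5; e = 50 − 52.5 = -2.5
a=33: Ŷ = 21 + 1.5·33 = 70.5; e = 72 − 70.5 = 1.5

-0.5, 1, 0.5, -0.5, 1.5, 1.5, -2, -0.5, -2.5, 1.5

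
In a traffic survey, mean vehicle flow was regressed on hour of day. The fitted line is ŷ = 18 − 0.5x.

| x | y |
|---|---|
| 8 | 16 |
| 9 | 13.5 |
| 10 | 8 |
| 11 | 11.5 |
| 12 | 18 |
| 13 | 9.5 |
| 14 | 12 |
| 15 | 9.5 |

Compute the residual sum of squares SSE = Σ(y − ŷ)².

SSE = 72

x=8: ŷ = 18 − 0.5·8 = 14; r = 16 − 14 = 2
x=9: ŷ = 18 − 0.5·9 = 13.5; r = 13.5 − 13.5 = 0
x=10: ŷ = 18 − 0.5·10 = 13; r = 8 − 13 = -5
x=11: ŷ = 18 − 0.5·11 = 12.5; r = 11.5 − 12.5 = -1
x=12: ŷ = 18 − 0.5·12 = 12; r = 18 − 12 = 6
x=13: ŷ = 18 − 0.5·13 = 11.5; r = 9.5 − 11.5 = -2
x=14: ŷ = 18 − 0.5·14 = 11; r = 12 − 11 = 1
x=15: ŷ = 18 − 0.5·15 = 10.5; r = 9.5 − 10.5 = -1
SSE = 4 + 0 + 25 + 1 + 36 + 4 + 1 + 1 = 72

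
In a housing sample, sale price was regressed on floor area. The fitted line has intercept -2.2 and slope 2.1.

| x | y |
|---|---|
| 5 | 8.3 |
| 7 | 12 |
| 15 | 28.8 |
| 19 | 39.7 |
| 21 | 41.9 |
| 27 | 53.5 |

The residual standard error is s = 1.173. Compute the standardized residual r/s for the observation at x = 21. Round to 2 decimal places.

0.00

ŷ = -2.2 + 2.1·21 = 41.9
r = 41.9 − 41.9 = 0
r/s = 0 / 1.173 = 0.00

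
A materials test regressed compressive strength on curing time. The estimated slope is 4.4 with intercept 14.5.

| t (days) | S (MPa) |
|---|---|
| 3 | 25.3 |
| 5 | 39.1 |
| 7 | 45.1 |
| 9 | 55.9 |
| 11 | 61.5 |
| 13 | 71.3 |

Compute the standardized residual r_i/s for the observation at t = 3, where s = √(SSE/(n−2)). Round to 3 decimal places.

t=3: Ŝ = 14.5 + 4.4·3 = 27.7; r = 25.3 − 27.7 = -2.4
t=5: Ŝ = 14.5 + 4.4·5 = 36.5; r = 39.1 − 36.5 = 2.6
t=7: Ŝ = 14.5 + 4.4·7 = 45.3; r = 45.1 − 45.3 = -0.2
t=9: Ŝ = 14.5 + 4.4·9 = 54.1; r = 55.9 − 54.1 = 1.8
t=11: Ŝ = 14.5 + 4.4·11 = 62.9; r = 61.5 − 62.9 = -1.4
t=13: Ŝ = 14.5 + 4.4·13 = 71.7; r = 71.3 − 71.7 = -0.4
SSE = 5.76 + 6.76 + 0.04 + 3.24 + 1.96 + 0.16 = 17.92
s = √(17.92/4) = 2.1166
r/s = -2.4 / 2.1166 = -1.134

-1.134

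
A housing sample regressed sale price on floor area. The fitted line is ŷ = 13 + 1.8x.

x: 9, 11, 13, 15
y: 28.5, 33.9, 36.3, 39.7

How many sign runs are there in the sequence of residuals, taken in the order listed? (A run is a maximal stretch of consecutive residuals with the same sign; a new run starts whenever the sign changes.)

3 runs

x=9: ŷ = 13 + 1.8·9 = 29.2; e = 28.5 − 29.2 = -0.7
x=11: ŷ = 13 + 1.8·11 = 32.8; e = 33.9 − 32.8 = 1.1
x=13: ŷ = 13 + 1.8·13 = 36.4; e = 36.3 − 36.4 = -0.1
x=15: ŷ = 13 + 1.8·15 = 40; e = 39.7 − 40 = -0.3
Signs: − + − −
Runs: −×1, +×1, −×2 → 3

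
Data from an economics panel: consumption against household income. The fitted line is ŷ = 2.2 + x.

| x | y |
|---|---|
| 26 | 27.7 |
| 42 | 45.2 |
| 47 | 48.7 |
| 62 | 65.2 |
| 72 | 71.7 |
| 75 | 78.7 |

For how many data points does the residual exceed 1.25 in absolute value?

x=26: ŷ = 2.2 + 26 = 28.2; e = 27.7 − 28.2 = -0.5
x=42: ŷ = 2.2 + 42 = 44.2; e = 45.2 − 44.2 = 1
x=47: ŷ = 2.2 + 47 = 49.2; e = 48.7 − 49.2 = -0.5
x=62: ŷ = 2.2 + 62 = 64.2; e = 65.2 − 64.2 = 1
x=72: ŷ = 2.2 + 72 = 74.2; e = 71.7 − 74.2 = -2.5
x=75: ŷ = 2.2 + 75 = 77.2; e = 78.7 − 77.2 = 1.5
|e| > 1.25: x=72 (|e|=2.5), x=75 (|e|=1.5) → 2

2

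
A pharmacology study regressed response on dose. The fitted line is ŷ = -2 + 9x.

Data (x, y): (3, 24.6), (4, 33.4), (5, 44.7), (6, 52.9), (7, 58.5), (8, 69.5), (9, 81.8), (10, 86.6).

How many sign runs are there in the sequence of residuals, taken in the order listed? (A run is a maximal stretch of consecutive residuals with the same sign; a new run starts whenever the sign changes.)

x=3: ŷ = -2 + 9·3 = 25; e = 24.6 − 25 = -0.4
x=4: ŷ = -2 + 9·4 = 34; e = 33.4 − 34 = -0.6
x=5: ŷ = -2 + 9·5 = 43; e = 44.7 − 43 = 1.7
x=6: ŷ = -2 + 9·6 = 52; e = 52.9 − 52 = 0.9
x=7: ŷ = -2 + 9·7 = 61; e = 58.5 − 61 = -2.5
x=8: ŷ = -2 + 9·8 = 70; e = 69.5 − 70 = -0.5
x=9: ŷ = -2 + 9·9 = 79; e = 81.8 − 79 = 2.8
x=10: ŷ = -2 + 9·10 = 88; e = 86.6 − 88 = -1.4
Signs: − − + + − − + −
Runs: −×2, +×2, −×2, +×1, −×1 → 5

5 runs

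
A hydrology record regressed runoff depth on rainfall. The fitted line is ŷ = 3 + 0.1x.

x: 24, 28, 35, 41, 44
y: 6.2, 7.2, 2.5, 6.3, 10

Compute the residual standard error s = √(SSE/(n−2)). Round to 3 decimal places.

x=24: ŷ = 3 + 0.1·24 = 5.4; r = 6.2 − 5.4 = 0.8
x=28: ŷ = 3 + 0.1·28 = 5.8; r = 7.2 − 5.8 = 1.4
x=35: ŷ = 3 + 0.1·35 = 6.5; r = 2.5 − 6.5 = -4
x=41: ŷ = 3 + 0.1·41 = 7.1; r = 6.3 − 7.1 = -0.8
x=44: ŷ = 3 + 0.1·44 = 7.4; r = 10 − 7.4 = 2.6
SSE = 0.64 + 1.96 + 16 + 0.64 + 6.76 = 26
s = √(26/3) = √8.66667 ≈ 2.944

s = 2.944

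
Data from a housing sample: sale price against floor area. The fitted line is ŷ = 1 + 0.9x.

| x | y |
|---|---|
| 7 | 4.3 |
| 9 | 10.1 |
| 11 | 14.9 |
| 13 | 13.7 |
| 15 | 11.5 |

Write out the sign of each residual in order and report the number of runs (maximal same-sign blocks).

x=7: ŷ = 1 + 0.9·7 = 7.3; e = 4.3 − 7.3 = -3
x=9: ŷ = 1 + 0.9·9 = 9.1; e = 10.1 − 9.1 = 1
x=11: ŷ = 1 + 0.9·11 = 10.9; e = 14.9 − 10.9 = 4
x=13: ŷ = 1 + 0.9·13 = 12.7; e = 13.7 − 12.7 = 1
x=15: ŷ = 1 + 0.9·15 = 14.5; e = 11.5 − 14.5 = -3
Signs: − + + + −
Runs: −×1, +×3, −×1 → 3

3 runs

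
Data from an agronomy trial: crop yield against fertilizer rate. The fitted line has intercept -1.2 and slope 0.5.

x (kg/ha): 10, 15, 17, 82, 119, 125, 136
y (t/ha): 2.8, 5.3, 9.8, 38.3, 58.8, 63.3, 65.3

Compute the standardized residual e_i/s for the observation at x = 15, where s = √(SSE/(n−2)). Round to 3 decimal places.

-0.542

x=10: ŷ = -1.2 + 0.5·10 = 3.8; e = 2.8 − 3.8 = -1
x=15: ŷ = -1.2 + 0.5·15 = 6.3; e = 5.3 − 6.3 = -1
x=17: ŷ = -1.2 + 0.5·17 = 7.3; e = 9.8 − 7.3 = 2.5
x=82: ŷ = -1.2 + 0.5·82 = 39.8; e = 38.3 − 39.8 = -1.5
x=119: ŷ = -1.2 + 0.5·119 = 58.3; e = 58.8 − 58.3 = 0.5
x=125: ŷ = -1.2 + 0.5·125 = 61.3; e = 63.3 − 61.3 = 2
x=136: ŷ = -1.2 + 0.5·136 = 66.8; e = 65.3 − 66.8 = -1.5
SSE = 1 + 1 + 6.25 + 2.25 + 0.25 + 4 + 2.25 = 17
s = √(17/5) = 1.84391
e/s = -1 / 1.84391 = -0.542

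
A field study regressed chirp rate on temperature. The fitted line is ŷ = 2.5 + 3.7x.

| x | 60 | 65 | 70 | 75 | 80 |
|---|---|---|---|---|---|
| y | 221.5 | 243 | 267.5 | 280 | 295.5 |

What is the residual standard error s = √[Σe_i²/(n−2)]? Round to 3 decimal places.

x=60: ŷ = 2.5 + 3.7·60 = 224.5; e = 221.5 − 224.5 = -3
x=65: ŷ = 2.5 + 3.7·65 = 243; e = 243 − 243 = 0
x=70: ŷ = 2.5 + 3.7·70 = 261.5; e = 267.5 − 261.5 = 6
x=75: ŷ = 2.5 + 3.7·75 = 280; e = 280 − 280 = 0
x=80: ŷ = 2.5 + 3.7·80 = 298.5; e = 295.5 − 298.5 = -3
SSE = 9 + 0 + 36 + 0 + 9 = 54
s = √(54/3) = √18 ≈ 4.243

s = 4.243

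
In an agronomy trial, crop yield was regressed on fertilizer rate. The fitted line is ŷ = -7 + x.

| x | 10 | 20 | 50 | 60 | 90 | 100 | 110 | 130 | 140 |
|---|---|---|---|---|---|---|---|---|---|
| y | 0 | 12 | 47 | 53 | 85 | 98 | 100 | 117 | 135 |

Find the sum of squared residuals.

x=10: ŷ = -7 + 10 = 3; r = 0 − 3 = -3
x=20: ŷ = -7 + 20 = 13; r = 12 − 13 = -1
x=50: ŷ = -7 + 50 = 43; r = 47 − 43 = 4
x=60: ŷ = -7 + 60 = 53; r = 53 − 53 = 0
x=90: ŷ = -7 + 90 = 83; r = 85 − 83 = 2
x=100: ŷ = -7 + 100 = 93; r = 98 − 93 = 5
x=110: ŷ = -7 + 110 = 103; r = 100 − 103 = -3
x=130: ŷ = -7 + 130 = 123; r = 117 − 123 = -6
x=140: ŷ = -7 + 140 = 133; r = 135 − 133 = 2
SSE = 9 + 1 + 16 + 0 + 4 + 25 + 9 + 36 + 4 = 104

SSE = 104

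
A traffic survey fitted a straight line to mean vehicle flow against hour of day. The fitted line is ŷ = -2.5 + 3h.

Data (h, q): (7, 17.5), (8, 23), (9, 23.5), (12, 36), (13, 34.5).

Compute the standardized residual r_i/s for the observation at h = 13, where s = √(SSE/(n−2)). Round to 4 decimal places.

-0.9097

h=7: ŷ = -2.5 + 3·7 = 18.5; r = 17.5 − 18.5 = -1
h=8: ŷ = -2.5 + 3·8 = 21.5; r = 23 − 21.5 = 1.5
h=9: ŷ = -2.5 + 3·9 = 24.5; r = 23.5 − 24.5 = -1
h=12: ŷ = -2.5 + 3·12 = 33.5; r = 36 − 33.5 = 2.5
h=13: ŷ = -2.5 + 3·13 = 36.5; r = 34.5 − 36.5 = -2
SSE = 1 + 2.25 + 1 + 6.25 + 4 = 14.5
s = √(14.5/3) = 2.19848
r/s = -2 / 2.19848 = -0.9097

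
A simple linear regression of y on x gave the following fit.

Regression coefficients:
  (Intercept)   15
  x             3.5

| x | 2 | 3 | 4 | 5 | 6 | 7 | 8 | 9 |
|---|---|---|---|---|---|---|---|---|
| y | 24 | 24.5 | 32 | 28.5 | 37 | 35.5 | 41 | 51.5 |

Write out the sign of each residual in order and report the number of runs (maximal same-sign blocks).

x=2: ŷ = 15 + 3.5·2 = 22; r = 24 − 22 = 2
x=3: ŷ = 15 + 3.5·3 = 25.5; r = 24.5 − 25.5 = -1
x=4: ŷ = 15 + 3.5·4 = 29; r = 32 − 29 = 3
x=5: ŷ = 15 + 3.5·5 = 32.5; r = 28.5 − 32.5 = -4
x=6: ŷ = 15 + 3.5·6 = 36; r = 37 − 36 = 1
x=7: ŷ = 15 + 3.5·7 = 39.5; r = 35.5 − 39.5 = -4
x=8: ŷ = 15 + 3.5·8 = 43; r = 41 − 43 = -2
x=9: ŷ = 15 + 3.5·9 = 46.5; r = 51.5 − 46.5 = 5
Signs: + − + − + − − +
Runs: +×1, −×1, +×1, −×1, +×1, −×2, +×1 → 7

7 runs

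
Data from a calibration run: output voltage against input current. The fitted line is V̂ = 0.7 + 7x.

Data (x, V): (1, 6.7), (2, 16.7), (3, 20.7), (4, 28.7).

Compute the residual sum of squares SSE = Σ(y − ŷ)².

SSE = 6

x=1: V̂ = 0.7 + 7·1 = 7.7; r = 6.7 − 7.7 = -1
x=2: V̂ = 0.7 + 7·2 = 14.7; r = 16.7 − 14.7 = 2
x=3: V̂ = 0.7 + 7·3 = 21.7; r = 20.7 − 21.7 = -1
x=4: V̂ = 0.7 + 7·4 = 28.7; r = 28.7 − 28.7 = 0
SSE = 1 + 4 + 1 + 0 = 6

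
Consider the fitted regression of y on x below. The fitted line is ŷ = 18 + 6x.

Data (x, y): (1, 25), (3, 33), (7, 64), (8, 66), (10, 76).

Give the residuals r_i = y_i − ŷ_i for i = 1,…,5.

1, -3, 4, 0, -2

x=1: ŷ = 18 + 6·1 = 24; r = 25 − 24 = 1
x=3: ŷ = 18 + 6·3 = 36; r = 33 − 36 = -3
x=7: ŷ = 18 + 6·7 = 60; r = 64 − 60 = 4
x=8: ŷ = 18 + 6·8 = 66; r = 66 − 66 = 0
x=10: ŷ = 18 + 6·10 = 78; r = 76 − 78 = -2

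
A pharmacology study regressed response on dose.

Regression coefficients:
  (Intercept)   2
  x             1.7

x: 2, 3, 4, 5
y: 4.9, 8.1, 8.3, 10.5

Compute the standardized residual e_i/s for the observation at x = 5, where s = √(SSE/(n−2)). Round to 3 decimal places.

x=2: ŷ = 2 + 1.7·2 = 5.4; e = 4.9 − 5.4 = -0.5
x=3: ŷ = 2 + 1.7·3 = 7.1; e = 8.1 − 7.1 = 1
x=4: ŷ = 2 + 1.7·4 = 8.8; e = 8.3 − 8.8 = -0.5
x=5: ŷ = 2 + 1.7·5 = 10.5; e = 10.5 − 10.5 = 0
SSE = 0.25 + 1 + 0.25 + 0 = 1.5
s = √(1.5/2) = 0.866025
e/s = 0 / 0.866025 = 0.000

0.000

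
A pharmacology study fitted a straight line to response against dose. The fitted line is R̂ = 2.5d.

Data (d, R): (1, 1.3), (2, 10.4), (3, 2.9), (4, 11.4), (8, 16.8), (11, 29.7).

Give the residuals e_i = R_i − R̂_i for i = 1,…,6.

d=1: R̂ = 2.5·1 = 2.5; e = 1.3 − 2.5 = -1.2
d=2: R̂ = 2.5·2 = 5; e = 10.4 − 5 = 5.4
d=3: R̂ = 2.5·3 = 7.5; e = 2.9 − 7.5 = -4.6
d=4: R̂ = 2.5·4 = 10; e = 11.4 − 10 = 1.4
d=8: R̂ = 2.5·8 = 20; e = 16.8 − 20 = -3.2
d=11: R̂ = 2.5·11 = 27.5; e = 29.7 − 27.5 = 2.2

-1.2, 5.4, -4.6, 1.4, -3.2, 2.2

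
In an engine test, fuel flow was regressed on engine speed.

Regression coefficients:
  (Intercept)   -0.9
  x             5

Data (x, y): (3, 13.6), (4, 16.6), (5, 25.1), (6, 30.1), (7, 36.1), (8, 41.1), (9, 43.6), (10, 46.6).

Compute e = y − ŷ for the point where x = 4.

ŷ = -0.9 + 5·4 = 19.1
e = 16.6 − 19.1 = -2.5

e = -2.5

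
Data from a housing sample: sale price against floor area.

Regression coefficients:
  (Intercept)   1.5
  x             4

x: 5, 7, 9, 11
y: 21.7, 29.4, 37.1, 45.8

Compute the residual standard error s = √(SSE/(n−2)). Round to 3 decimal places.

s = 0.387

x=5: ŷ = 1.5 + 4·5 = 21.5; e = 21.7 − 21.5 = 0.2
x=7: ŷ = 1.5 + 4·7 = 29.5; e = 29.4 − 29.5 = -0.1
x=9: ŷ = 1.5 + 4·9 = 37.5; e = 37.1 − 37.5 = -0.4
x=11: ŷ = 1.5 + 4·11 = 45.5; e = 45.8 − 45.5 = 0.3
SSE = 0.04 + 0.01 + 0.16 + 0.09 = 0.3
s = √(0.3/2) = √0.15 ≈ 0.387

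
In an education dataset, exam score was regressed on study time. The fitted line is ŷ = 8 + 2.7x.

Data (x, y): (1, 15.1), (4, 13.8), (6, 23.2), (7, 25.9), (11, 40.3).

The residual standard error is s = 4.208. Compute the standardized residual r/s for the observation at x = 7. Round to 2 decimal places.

ŷ = 8 + 2.7·7 = 26.9
r = 25.9 − 26.9 = -1
r/s = -1 / 4.208 = -0.24

-0.24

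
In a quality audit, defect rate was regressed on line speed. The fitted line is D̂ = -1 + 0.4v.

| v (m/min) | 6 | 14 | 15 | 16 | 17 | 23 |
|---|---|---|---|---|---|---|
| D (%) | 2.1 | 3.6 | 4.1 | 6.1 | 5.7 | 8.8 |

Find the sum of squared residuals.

v=6: D̂ = -1 + 0.4·6 = 1.4; e = 2.1 − 1.4 = 0.7
v=14: D̂ = -1 + 0.4·14 = 4.6; e = 3.6 − 4.6 = -1
v=15: D̂ = -1 + 0.4·15 = 5; e = 4.1 − 5 = -0.9
v=16: D̂ = -1 + 0.4·16 = 5.4; e = 6.1 − 5.4 = 0.7
v=17: D̂ = -1 + 0.4·17 = 5.8; e = 5.7 − 5.8 = -0.1
v=23: D̂ = -1 + 0.4·23 = 8.2; e = 8.8 − 8.2 = 0.6
SSE = 0.49 + 1 + 0.81 + 0.49 + 0.01 + 0.36 = 3.16

SSE = 3.16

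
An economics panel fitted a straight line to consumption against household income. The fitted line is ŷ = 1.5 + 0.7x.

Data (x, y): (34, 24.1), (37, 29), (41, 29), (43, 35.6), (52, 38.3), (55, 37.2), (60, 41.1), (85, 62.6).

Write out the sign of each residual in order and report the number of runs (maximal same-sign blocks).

x=34: ŷ = 1.5 + 0.7·34 = 25.3; e = 24.1 − 25.3 = -1.2
x=37: ŷ = 1.5 + 0.7·37 = 27.4; e = 29 − 27.4 = 1.6
x=41: ŷ = 1.5 + 0.7·41 = 30.2; e = 29 − 30.2 = -1.2
x=43: ŷ = 1.5 + 0.7·43 = 31.6; e = 35.6 − 31.6 = 4
x=52: ŷ = 1.5 + 0.7·52 = 37.9; e = 38.3 − 37.9 = 0.4
x=55: ŷ = 1.5 + 0.7·55 = 40; e = 37.2 − 40 = -2.8
x=60: ŷ = 1.5 + 0.7·60 = 43.5; e = 41.1 − 43.5 = -2.4
x=85: ŷ = 1.5 + 0.7·85 = 61; e = 62.6 − 61 = 1.6
Signs: − + − + + − − +
Runs: −×1, +×1, −×1, +×2, −×2, +×1 → 6

6 runs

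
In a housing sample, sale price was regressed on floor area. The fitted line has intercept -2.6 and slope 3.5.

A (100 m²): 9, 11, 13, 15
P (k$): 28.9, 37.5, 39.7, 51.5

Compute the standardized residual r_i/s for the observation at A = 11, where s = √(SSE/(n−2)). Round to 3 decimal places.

A=9: P̂ = -2.6 + 3.5·9 = 28.9; r = 28.9 − 28.9 = 0
A=11: P̂ = -2.6 + 3.5·11 = 35.9; r = 37.5 − 35.9 = 1.6
A=13: P̂ = -2.6 + 3.5·13 = 42.9; r = 39.7 − 42.9 = -3.2
A=15: P̂ = -2.6 + 3.5·15 = 49.9; r = 51.5 − 49.9 = 1.6
SSE = 0 + 2.56 + 10.24 + 2.56 = 15.36
s = √(15.36/2) = 2.77128
r/s = 1.6 / 2.77128 = 0.577

0.577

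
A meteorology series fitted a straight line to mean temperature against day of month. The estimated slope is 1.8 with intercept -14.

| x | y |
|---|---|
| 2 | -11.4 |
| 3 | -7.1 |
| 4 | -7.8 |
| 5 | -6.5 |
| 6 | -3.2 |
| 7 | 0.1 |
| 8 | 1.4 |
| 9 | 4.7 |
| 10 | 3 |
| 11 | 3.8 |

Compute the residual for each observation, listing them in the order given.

x=2: ŷ = -14 + 1.8·2 = -10.4; r = -11.4 − (-10.4) = -1
x=3: ŷ = -14 + 1.8·3 = -8.6; r = -7.1 − (-8.6) = 1.5
x=4: ŷ = -14 + 1.8·4 = -6.8; r = -7.8 − (-6.8) = -1
x=5: ŷ = -14 + 1.8·5 = -5; r = -6.5 − (-5) = -1.5
x=6: ŷ = -14 + 1.8·6 = -3.2; r = -3.2 − (-3.2) = 0
x=7: ŷ = -14 + 1.8·7 = -1.4; r = 0.1 − (-1.4) = 1.5
x=8: ŷ = -14 + 1.8·8 = 0.4; r = 1.4 − 0.4 = 1
x=9: ŷ = -14 + 1.8·9 = 2.2; r = 4.7 − 2.2 = 2.5
x=10: ŷ = -14 + 1.8·10 = 4; r = 3 − 4 = -1
x=11: ŷ = -14 + 1.8·11 = 5.8; r = 3.8 − 5.8 = -2

-1, 1.5, -1, -1.5, 0, 1.5, 1, 2.5, -1, -2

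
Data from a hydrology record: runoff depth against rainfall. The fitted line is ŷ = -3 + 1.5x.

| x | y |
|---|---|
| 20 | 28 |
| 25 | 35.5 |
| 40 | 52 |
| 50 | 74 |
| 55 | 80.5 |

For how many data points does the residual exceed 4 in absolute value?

1

x=20: ŷ = -3 + 1.5·20 = 27; e = 28 − 27 = 1
x=25: ŷ = -3 + 1.5·25 = 34.5; e = 35.5 − 34.5 = 1
x=40: ŷ = -3 + 1.5·40 = 57; e = 52 − 57 = -5
x=50: ŷ = -3 + 1.5·50 = 72; e = 74 − 72 = 2
x=55: ŷ = -3 + 1.5·55 = 79.5; e = 80.5 − 79.5 = 1
|e| > 4: x=40 (|e|=5) → 1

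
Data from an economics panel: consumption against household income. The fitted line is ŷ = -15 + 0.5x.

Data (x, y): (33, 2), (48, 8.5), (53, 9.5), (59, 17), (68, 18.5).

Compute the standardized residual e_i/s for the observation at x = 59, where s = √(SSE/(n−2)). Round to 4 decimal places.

1.3056

x=33: ŷ = -15 + 0.5·33 = 1.5; e = 2 − 1.5 = 0.5
x=48: ŷ = -15 + 0.5·48 = 9; e = 8.5 − 9 = -0.5
x=53: ŷ = -15 + 0.5·53 = 11.5; e = 9.5 − 11.5 = -2
x=59: ŷ = -15 + 0.5·59 = 14.5; e = 17 − 14.5 = 2.5
x=68: ŷ = -15 + 0.5·68 = 19; e = 18.5 − 19 = -0.5
SSE = 0.25 + 0.25 + 4 + 6.25 + 0.25 = 11
s = √(11/3) = 1.91485
e/s = 2.5 / 1.91485 = 1.3056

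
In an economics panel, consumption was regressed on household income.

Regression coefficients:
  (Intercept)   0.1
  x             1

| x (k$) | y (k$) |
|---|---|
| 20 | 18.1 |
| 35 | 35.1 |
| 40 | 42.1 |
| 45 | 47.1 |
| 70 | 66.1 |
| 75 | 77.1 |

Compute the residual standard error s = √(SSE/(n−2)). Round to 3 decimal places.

s = 2.828

x=20: ŷ = 0.1 + 20 = 20.1; r = 18.1 − 20.1 = -2
x=35: ŷ = 0.1 + 35 = 35.1; r = 35.1 − 35.1 = 0
x=40: ŷ = 0.1 + 40 = 40.1; r = 42.1 − 40.1 = 2
x=45: ŷ = 0.1 + 45 = 45.1; r = 47.1 − 45.1 = 2
x=70: ŷ = 0.1 + 70 = 70.1; r = 66.1 − 70.1 = -4
x=75: ŷ = 0.1 + 75 = 75.1; r = 77.1 − 75.1 = 2
SSE = 4 + 0 + 4 + 4 + 16 + 4 = 32
s = √(32/4) = √8 ≈ 2.828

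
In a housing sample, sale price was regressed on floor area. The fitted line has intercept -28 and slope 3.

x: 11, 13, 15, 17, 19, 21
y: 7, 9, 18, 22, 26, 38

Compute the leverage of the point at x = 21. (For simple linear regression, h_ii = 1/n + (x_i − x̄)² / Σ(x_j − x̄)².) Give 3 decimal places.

x̄ = (11 + 13 + 15 + 17 + 19 + 21)/6 = 16
Σ(x − x̄)² = 25 + 9 + 1 + 1 + 9 + 25 = 70
h = 1/6 + (5)²/70 = 0.166667 + 0.357143 = 0.524

h = 0.524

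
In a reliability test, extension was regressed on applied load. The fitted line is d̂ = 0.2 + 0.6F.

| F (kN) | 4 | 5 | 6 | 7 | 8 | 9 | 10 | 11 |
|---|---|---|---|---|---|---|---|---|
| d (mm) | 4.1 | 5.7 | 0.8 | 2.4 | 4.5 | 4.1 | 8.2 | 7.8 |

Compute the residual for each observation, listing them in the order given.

1.5, 2.5, -3, -2, -0.5, -1.5, 2, 1

F=4: d̂ = 0.2 + 0.6·4 = 2.6; r = 4.1 − 2.6 = 1.5
F=5: d̂ = 0.2 + 0.6·5 = 3.2; r = 5.7 − 3.2 = 2.5
F=6: d̂ = 0.2 + 0.6·6 = 3.8; r = 0.8 − 3.8 = -3
F=7: d̂ = 0.2 + 0.6·7 = 4.4; r = 2.4 − 4.4 = -2
F=8: d̂ = 0.2 + 0.6·8 = 5; r = 4.5 − 5 = -0.5
F=9: d̂ = 0.2 + 0.6·9 = 5.6; r = 4.1 − 5.6 = -1.5
F=10: d̂ = 0.2 + 0.6·10 = 6.2; r = 8.2 − 6.2 = 2
F=11: d̂ = 0.2 + 0.6·11 = 6.8; r = 7.8 − 6.8 = 1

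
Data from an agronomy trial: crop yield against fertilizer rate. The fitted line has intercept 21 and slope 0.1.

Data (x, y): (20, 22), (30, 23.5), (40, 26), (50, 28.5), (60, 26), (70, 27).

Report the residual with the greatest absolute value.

x=20: ŷ = 21 + 0.1·20 = 23; e = 22 − 23 = -1
x=30: ŷ = 21 + 0.1·30 = 24; e = 23.5 − 24 = -0.5
x=40: ŷ = 21 + 0.1·40 = 25; e = 26 − 25 = 1
x=50: ŷ = 21 + 0.1·50 = 26; e = 28.5 − 26 = 2.5
x=60: ŷ = 21 + 0.1·60 = 27; e = 26 − 27 = -1
x=70: ŷ = 21 + 0.1·70 = 28; e = 27 − 28 = -1
Largest |e| is 2.5 at x = 50, residual 2.5.

e = 2.5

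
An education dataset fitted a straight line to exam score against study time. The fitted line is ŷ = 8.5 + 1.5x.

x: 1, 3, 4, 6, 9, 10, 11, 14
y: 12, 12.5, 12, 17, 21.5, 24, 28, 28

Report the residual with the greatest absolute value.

e = 3

x=1: ŷ = 8.5 + 1.5·1 = 10; e = 12 − 10 = 2
x=3: ŷ = 8.5 + 1.5·3 = 13; e = 12.5 − 13 = -0.5
x=4: ŷ = 8.5 + 1.5·4 = 14.5; e = 12 − 14.5 = -2.5
x=6: ŷ = 8.5 + 1.5·6 = 17.5; e = 17 − 17.5 = -0.5
x=9: ŷ = 8.5 + 1.5·9 = 22; e = 21.5 − 22 = -0.5
x=10: ŷ = 8.5 + 1.5·10 = 23.5; e = 24 − 23.5 = 0.5
x=11: ŷ = 8.5 + 1.5·11 = 25; e = 28 − 25 = 3
x=14: ŷ = 8.5 + 1.5·14 = 29.5; e = 28 − 29.5 = -1.5
Largest |e| is 3 at x = 11, residual 3.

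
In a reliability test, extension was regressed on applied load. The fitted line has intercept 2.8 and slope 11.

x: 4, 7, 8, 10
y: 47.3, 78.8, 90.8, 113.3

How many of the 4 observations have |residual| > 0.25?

3

x=4: ŷ = 2.8 + 11·4 = 46.8; r = 47.3 − 46.8 = 0.5
x=7: ŷ = 2.8 + 11·7 = 79.8; r = 78.8 − 79.8 = -1
x=8: ŷ = 2.8 + 11·8 = 90.8; r = 90.8 − 90.8 = 0
x=10: ŷ = 2.8 + 11·10 = 112.8; r = 113.3 − 112.8 = 0.5
|r| > 0.25: x=4 (|r|=0.5), x=7 (|r|=1), x=10 (|r|=0.5) → 3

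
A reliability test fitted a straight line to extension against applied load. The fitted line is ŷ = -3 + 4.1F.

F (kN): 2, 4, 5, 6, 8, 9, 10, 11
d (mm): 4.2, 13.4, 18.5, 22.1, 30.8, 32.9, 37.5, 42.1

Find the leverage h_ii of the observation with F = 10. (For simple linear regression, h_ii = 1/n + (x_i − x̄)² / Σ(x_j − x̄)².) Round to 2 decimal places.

h = 0.27

F̄ = (2 + 4 + 5 + 6 + 8 + 9 + 10 + 11)/8 = 6.875
Σ(F − F̄)² = 23.7656 + 8.26562 + 3.51562 + 0.765625 + 1.26562 + 4.51562 + 9.76562 + 17.0156 = 68.875
h = 1/8 + (3.125)²/68.875 = 0.125 + 0.141788 = 0.27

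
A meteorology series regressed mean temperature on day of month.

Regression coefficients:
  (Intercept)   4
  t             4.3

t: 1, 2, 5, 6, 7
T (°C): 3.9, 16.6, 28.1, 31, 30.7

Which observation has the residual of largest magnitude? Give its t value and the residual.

t=1: T̂ = 4 + 4.3·1 = 8.3; r = 3.9 − 8.3 = -4.4
t=2: T̂ = 4 + 4.3·2 = 12.6; r = 16.6 − 12.6 = 4
t=5: T̂ = 4 + 4.3·5 = 25.5; r = 28.1 − 25.5 = 2.6
t=6: T̂ = 4 + 4.3·6 = 29.8; r = 31 − 29.8 = 1.2
t=7: T̂ = 4 + 4.3·7 = 34.1; r = 30.7 − 34.1 = -3.4
Largest |r| is 4.4 at t = 1, residual -4.4.

t = 1, r = -4.4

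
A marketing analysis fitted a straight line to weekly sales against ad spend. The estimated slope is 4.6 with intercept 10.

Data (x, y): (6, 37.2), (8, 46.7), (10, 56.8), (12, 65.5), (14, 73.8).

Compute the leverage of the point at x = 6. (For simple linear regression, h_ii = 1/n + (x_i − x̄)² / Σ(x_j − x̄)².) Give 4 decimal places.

h = 0.6000

x̄ = (6 + 8 + 10 + 12 + 14)/5 = 10
Σ(x − x̄)² = 16 + 4 + 0 + 4 + 16 = 40
h = 1/5 + (-4)²/40 = 0.2 + 0.4 = 0.6000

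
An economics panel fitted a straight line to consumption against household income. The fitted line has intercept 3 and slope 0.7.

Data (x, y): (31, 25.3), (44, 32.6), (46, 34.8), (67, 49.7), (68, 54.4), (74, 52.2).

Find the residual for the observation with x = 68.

r = 3.8

ŷ = 3 + 0.7·68 = 50.6
r = 54.4 − 50.6 = 3.8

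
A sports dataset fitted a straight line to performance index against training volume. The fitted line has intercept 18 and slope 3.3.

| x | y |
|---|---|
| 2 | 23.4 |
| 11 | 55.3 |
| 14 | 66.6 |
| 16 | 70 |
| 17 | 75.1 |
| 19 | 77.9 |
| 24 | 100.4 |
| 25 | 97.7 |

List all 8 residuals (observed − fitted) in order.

-1.2, 1, 2.4, -0.8, 1, -2.8, 3.2, -2.8

x=2: ŷ = 18 + 3.3·2 = 24.6; e = 23.4 − 24.6 = -1.2
x=11: ŷ = 18 + 3.3·11 = 54.3; e = 55.3 − 54.3 = 1
x=14: ŷ = 18 + 3.3·14 = 64.2; e = 66.6 − 64.2 = 2.4
x=16: ŷ = 18 + 3.3·16 = 70.8; e = 70 − 70.8 = -0.8
x=17: ŷ = 18 + 3.3·17 = 74.1; e = 75.1 − 74.1 = 1
x=19: ŷ = 18 + 3.3·19 = 80.7; e = 77.9 − 80.7 = -2.8
x=24: ŷ = 18 + 3.3·24 = 97.2; e = 100.4 − 97.2 = 3.2
x=25: ŷ = 18 + 3.3·25 = 100.5; e = 97.7 − 100.5 = -2.8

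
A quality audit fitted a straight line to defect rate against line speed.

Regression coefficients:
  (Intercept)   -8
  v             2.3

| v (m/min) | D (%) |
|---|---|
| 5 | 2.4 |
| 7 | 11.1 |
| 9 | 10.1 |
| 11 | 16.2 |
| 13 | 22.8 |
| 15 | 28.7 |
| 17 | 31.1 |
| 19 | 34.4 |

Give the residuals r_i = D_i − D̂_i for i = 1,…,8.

v=5: D̂ = -8 + 2.3·5 = 3.5; r = 2.4 − 3.5 = -1.1
v=7: D̂ = -8 + 2.3·7 = 8.1; r = 11.1 − 8.1 = 3
v=9: D̂ = -8 + 2.3·9 = 12.7; r = 10.1 − 12.7 = -2.6
v=11: D̂ = -8 + 2.3·11 = 17.3; r = 16.2 − 17.3 = -1.1
v=13: D̂ = -8 + 2.3·13 = 21.9; r = 22.8 − 21.9 = 0.9
v=15: D̂ = -8 + 2.3·15 = 26.5; r = 28.7 − 26.5 = 2.2
v=17: D̂ = -8 + 2.3·17 = 31.1; r = 31.1 − 31.1 = 0
v=19: D̂ = -8 + 2.3·19 = 35.7; r = 34.4 − 35.7 = -1.3

-1.1, 3, -2.6, -1.1, 0.9, 2.2, 0, -1.3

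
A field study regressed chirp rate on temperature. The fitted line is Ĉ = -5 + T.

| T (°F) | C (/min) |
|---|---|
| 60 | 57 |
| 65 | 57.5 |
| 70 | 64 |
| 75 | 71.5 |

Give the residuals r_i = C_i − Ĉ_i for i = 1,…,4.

T=60: Ĉ = -5 + 60 = 55; r = 57 − 55 = 2
T=65: Ĉ = -5 + 65 = 60; r = 57.5 − 60 = -2.5
T=70: Ĉ = -5 + 70 = 65; r = 64 − 65 = -1
T=75: Ĉ = -5 + 75 = 70; r = 71.5 − 70 = 1.5

2, -2.5, -1, 1.5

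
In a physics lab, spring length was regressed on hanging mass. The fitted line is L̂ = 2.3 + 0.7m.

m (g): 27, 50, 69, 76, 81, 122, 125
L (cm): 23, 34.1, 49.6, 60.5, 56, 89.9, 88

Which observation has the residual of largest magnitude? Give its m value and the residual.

m=27: L̂ = 2.3 + 0.7·27 = 21.2; r = 23 − 21.2 = 1.8
m=50: L̂ = 2.3 + 0.7·50 = 37.3; r = 34.1 − 37.3 = -3.2
m=69: L̂ = 2.3 + 0.7·69 = 50.6; r = 49.6 − 50.6 = -1
m=76: L̂ = 2.3 + 0.7·76 = 55.5; r = 60.5 − 55.5 = 5
m=81: L̂ = 2.3 + 0.7·81 = 59; r = 56 − 59 = -3
m=122: L̂ = 2.3 + 0.7·122 = 87.7; r = 89.9 − 87.7 = 2.2
m=125: L̂ = 2.3 + 0.7·125 = 89.8; r = 88 − 89.8 = -1.8
Largest |r| is 5 at m = 76, residual 5.

m = 76, r = 5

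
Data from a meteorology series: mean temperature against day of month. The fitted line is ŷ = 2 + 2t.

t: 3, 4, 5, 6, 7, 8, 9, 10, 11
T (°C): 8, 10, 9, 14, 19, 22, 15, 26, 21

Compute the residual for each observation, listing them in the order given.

t=3: ŷ = 2 + 2·3 = 8; r = 8 − 8 = 0
t=4: ŷ = 2 + 2·4 = 10; r = 10 − 10 = 0
t=5: ŷ = 2 + 2·5 = 12; r = 9 − 12 = -3
t=6: ŷ = 2 + 2·6 = 14; r = 14 − 14 = 0
t=7: ŷ = 2 + 2·7 = 16; r = 19 − 16 = 3
t=8: ŷ = 2 + 2·8 = 18; r = 22 − 18 = 4
t=9: ŷ = 2 + 2·9 = 20; r = 15 − 20 = -5
t=10: ŷ = 2 + 2·10 = 22; r = 26 − 22 = 4
t=11: ŷ = 2 + 2·11 = 24; r = 21 − 24 = -3

0, 0, -3, 0, 3, 4, -5, 4, -3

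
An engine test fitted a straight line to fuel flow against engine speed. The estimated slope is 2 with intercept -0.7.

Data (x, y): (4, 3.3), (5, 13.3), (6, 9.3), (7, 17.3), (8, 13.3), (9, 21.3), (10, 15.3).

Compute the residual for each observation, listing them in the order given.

x=4: ŷ = -0.7 + 2·4 = 7.3; r = 3.3 − 7.3 = -4
x=5: ŷ = -0.7 + 2·5 = 9.3; r = 13.3 − 9.3 = 4
x=6: ŷ = -0.7 + 2·6 = 11.3; r = 9.3 − 11.3 = -2
x=7: ŷ = -0.7 + 2·7 = 13.3; r = 17.3 − 13.3 = 4
x=8: ŷ = -0.7 + 2·8 = 15.3; r = 13.3 − 15.3 = -2
x=9: ŷ = -0.7 + 2·9 = 17.3; r = 21.3 − 17.3 = 4
x=10: ŷ = -0.7 + 2·10 = 19.3; r = 15.3 − 19.3 = -4

-4, 4, -2, 4, -2, 4, -4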